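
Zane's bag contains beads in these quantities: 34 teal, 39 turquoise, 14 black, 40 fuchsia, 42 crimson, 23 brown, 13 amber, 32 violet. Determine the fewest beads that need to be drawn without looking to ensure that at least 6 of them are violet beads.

In the worst case for collecting violet beads, every non-violet bead comes out first.
There are 34 + 39 + 14 + 40 + 42 + 23 + 13 = 205 non-violet beads altogether.
After those, each further bead must be violet, so 205 + 6 = 211 draws guarantee 6 violet beads.

211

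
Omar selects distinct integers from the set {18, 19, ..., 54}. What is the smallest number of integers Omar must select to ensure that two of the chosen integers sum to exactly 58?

27

Group the elements by complementary pair {x, 58−x}: {18,40}, {19,39}, {20,38}, …, giving 11 two-element pairs; the single value 29 (it cannot pair with itself since the integers are distinct); and 14 integers whose partner 58−x falls outside [18,54].
Treating each of those 26 groups as a pigeonhole, one can pick one integer per group — 26 integers — with no two summing to 58.
The 27th integer lands in an occupied pair, forcing a sum of 58.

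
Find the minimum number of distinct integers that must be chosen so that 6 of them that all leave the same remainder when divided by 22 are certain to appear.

By the pigeonhole principle, the 22 residue classes mod 22 are the pigeonholes.
With 110 integers one could put 5 in each residue class and have no class reach 6.
The 111th integer pushes some class to 6, so 22·5 + 1 = 111.

111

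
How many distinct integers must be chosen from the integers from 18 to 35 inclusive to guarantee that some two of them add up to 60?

Group the elements by complementary pair {x, 60−x}: {25,35}, {26,34}, {27,33}, …, giving 5 two-element pairs, the single value 30 (it cannot pair with itself since the integers are distinct), and 7 integers whose partner 60−x falls outside [18,35].
Treating each of those 13 groups as a pigeonhole, one can pick one integer per group — 13 integers — with no two summing to 60.
The 14th integer lands in an occupied pair, forcing a sum of 60.

14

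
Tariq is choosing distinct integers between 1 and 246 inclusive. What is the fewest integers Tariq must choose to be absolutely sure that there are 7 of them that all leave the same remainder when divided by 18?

109

Pigeonhole: the 18 residue classes mod 18 are the pigeonholes.
With 108 integers one could put 6 in each residue class and have no class reach 7.
The 109th integer pushes some class to 7, so 18·6 + 1 = 109.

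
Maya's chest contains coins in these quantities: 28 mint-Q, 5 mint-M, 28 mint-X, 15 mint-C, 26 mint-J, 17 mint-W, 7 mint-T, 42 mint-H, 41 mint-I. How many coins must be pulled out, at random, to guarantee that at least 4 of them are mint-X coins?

In the worst case for collecting mint-X coins, every non-mint-X coin comes out first.
There are 28 + 5 + 15 + 26 + 17 + 7 + 42 + 41 = 181 non-mint-X coins altogether.
After those, each further coin must be mint-X, so 181 + 4 = 185 draws guarantee 4 mint-X coins.

185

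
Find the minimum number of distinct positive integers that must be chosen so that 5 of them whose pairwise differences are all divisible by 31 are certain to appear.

125

Integers whose pairwise differences are multiples of 31 are exactly those sharing a remainder mod 31. By pigeonhole, the 31 residue classes mod 31 are the pigeonholes.
With 124 integers one could put 4 in each residue class and have no class reach 5.
The 125th integer pushes some class to 5, so 31·4 + 1 = 125.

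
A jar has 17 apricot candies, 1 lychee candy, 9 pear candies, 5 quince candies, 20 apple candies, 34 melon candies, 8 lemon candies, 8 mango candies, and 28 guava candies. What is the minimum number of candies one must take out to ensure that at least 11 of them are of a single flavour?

An adversary could hand out at most 10 candies per flavour (5 flavours run out sooner): 10 + 1 + 9 + 5 + 10 + 10 + 8 + 8 + 10 = 71 candies and still no flavour has 11.
Pigeonhole: one more candy lands in a flavour already at 10, so 72 draws are enough and 71 are not.

72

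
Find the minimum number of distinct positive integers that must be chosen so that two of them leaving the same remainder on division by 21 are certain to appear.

The 21 residue classes mod 21 are the pigeonholes.
With 21 integers one could put 1 in each residue class and have no class reach 2.
The 22nd integer pushes some class to 2, so 21·1 + 1 = 22.

22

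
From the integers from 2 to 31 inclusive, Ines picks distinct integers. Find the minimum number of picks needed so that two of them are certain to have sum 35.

Two chosen integers sum to 35 exactly when both halves of some pair {x, 35−x} with 4 ≤ x ≤ 35−x ≤ 31 are chosen — 14 such pairs.
The remaining 2 elements (those with no distinct partner in range) can never complete a 35-sum, so the worst case takes all of them and one from each pair: 2 + 14 = 16.
By pigeonhole, the 17th integer has to be the second member of some pair, so 16 + 1 = 17.

17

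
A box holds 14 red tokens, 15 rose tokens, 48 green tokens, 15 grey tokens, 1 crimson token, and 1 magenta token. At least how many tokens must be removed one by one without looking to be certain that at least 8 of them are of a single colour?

31

An adversary could hand out at most 7 tokens per colour (crimson, magenta run out sooner): 7 + 7 + 7 + 7 + 1 + 1 = 30 tokens and still no colour has 8.
By the pigeonhole principle, one more token lands in a colour already at 7, so 31 draws are enough and 30 are not.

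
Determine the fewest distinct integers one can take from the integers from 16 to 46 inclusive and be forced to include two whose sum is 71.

21

Two chosen integers sum to 71 exactly when both halves of some pair {x, 71−x} with 25 ≤ x ≤ 71−x ≤ 46 are chosen — 11 such pairs.
The remaining 9 elements (those with no distinct partner in range) can never complete a 71-sum, so the worst case takes all of them and one from each pair: 9 + 11 = 20.
By the pigeonhole principle, the 21st integer has to be the second member of some pair, so 20 + 1 = 21.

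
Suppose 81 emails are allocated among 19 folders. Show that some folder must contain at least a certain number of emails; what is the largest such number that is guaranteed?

Pigeonhole: the 19 folders are the holes and the 81 emails are the pigeons.
If every folder held at most 4 emails, the total would be at most 19 × 4 = 76, which is less than 81.
So some folder holds at least ⌈81/19⌉ = 5 emails.

5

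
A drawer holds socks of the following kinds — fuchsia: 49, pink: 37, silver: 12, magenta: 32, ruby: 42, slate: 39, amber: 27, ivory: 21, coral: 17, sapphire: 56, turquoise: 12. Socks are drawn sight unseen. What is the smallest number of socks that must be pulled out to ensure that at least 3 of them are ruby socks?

305

In the worst case for collecting ruby socks, every non-ruby sock comes out first.
There are 49 + 37 + 12 + 32 + 39 + 27 + 21 + 17 + 56 + 12 = 302 non-ruby socks altogether.
After those, each further sock must be ruby, so 302 + 3 = 305 draws guarantee 3 ruby socks.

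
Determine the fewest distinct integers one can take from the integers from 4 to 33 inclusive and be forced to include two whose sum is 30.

Two chosen integers sum to 30 exactly when both halves of some pair {x, 30−x} with 4 ≤ x ≤ 30−x ≤ 26 are chosen — 11 such pairs.
The remaining 8 elements (those with no distinct partner in range) can never complete a 30-sum, so the worst case takes all of them and one from each pair: 8 + 11 = 19.
By the pigeonhole principle, the 20th integer has to be the second member of some pair, so 19 + 1 = 20.

20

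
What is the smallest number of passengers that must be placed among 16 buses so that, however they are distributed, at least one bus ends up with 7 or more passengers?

With 96 passengers one could put exactly 6 in each of the 16 buses, and no bus would reach 7.
One more passenger must land in a bus that already has 6, giving it 7.
So 16 × 6 + 1 = 97 passengers are required.

97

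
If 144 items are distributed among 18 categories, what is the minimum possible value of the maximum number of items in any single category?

8

Pigeonhole: the 18 categories are the holes and the 144 items are the pigeons.
If every category held at most 7 items, the total would be at most 18 × 7 = 126, which is less than 144.
So some category holds at least ⌈144/18⌉ = 8 items.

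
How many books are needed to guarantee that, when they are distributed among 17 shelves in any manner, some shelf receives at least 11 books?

171

With 170 books one could put exactly 10 in each of the 17 shelves, and no shelf would reach 11.
By pigeonhole, one more book must land in a shelf that already has 10, giving it 11.
So 17 × 10 + 1 = 171 books are required.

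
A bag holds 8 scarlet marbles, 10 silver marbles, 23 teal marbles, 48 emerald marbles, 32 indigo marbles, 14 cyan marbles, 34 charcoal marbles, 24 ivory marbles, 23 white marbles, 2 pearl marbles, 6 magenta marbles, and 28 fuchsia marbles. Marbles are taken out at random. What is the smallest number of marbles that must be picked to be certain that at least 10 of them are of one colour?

An adversary could hand out at most 9 marbles per colour (scarlet, pearl, magenta run out sooner): 8 + 9 + 9 + 9 + 9 + 9 + 9 + 9 + 9 + 2 + 6 + 9 = 97 marbles and still no colour has 10.
By pigeonhole, one more marble lands in a colour already at 9, so 98 draws are enough and 97 are not.

98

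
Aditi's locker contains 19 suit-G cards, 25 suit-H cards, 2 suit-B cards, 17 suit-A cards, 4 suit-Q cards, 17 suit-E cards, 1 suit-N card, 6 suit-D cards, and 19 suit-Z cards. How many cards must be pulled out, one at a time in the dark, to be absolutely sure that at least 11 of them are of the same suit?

64

Put each drawn card into a box by suit. The largest draw with every box below 11 takes min(count, 10) from each suit; suits with fewer than 10 contribute all they have.
Σ min(cᵢ, 10) = 10 + 10 + 2 + 10 + 4 + 10 + 1 + 6 + 10 = 63.
Draw number 63 + 1 = 64 must push one box to 11.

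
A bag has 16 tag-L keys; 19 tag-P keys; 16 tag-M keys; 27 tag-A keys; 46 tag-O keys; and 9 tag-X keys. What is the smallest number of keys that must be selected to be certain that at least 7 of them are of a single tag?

Put each drawn key into a box by tag. The largest draw with every box below 7 takes min(count, 6) from each tag.
Σ min(cᵢ, 6) = 6 + 6 + 6 + 6 + 6 + 6 = 36.
Draw number 36 + 1 = 37 must push one box to 7.

37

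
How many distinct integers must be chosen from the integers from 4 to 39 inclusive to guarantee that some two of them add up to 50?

Two chosen integers sum to 50 exactly when both halves of some pair {x, 50−x} with 11 ≤ x ≤ 50−x ≤ 39 are chosen — 14 such pairs.
The remaining 8 elements (those with no distinct partner in range) can never complete a 50-sum, so the worst case takes all of them and one from each pair: 8 + 14 = 22.
By the pigeonhole principle, the 23rd integer has to be the second member of some pair, so 22 + 1 = 23.

23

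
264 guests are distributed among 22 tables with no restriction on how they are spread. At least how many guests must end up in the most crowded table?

The 22 tables are the holes and the 264 guests are the pigeons.
If every table held at most 11 guests, the total would be at most 22 × 11 = 242, which is less than 264.
So some table holds at least ⌈264/22⌉ = 12 guests.

12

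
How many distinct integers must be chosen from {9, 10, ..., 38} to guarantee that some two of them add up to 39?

20

Two chosen integers sum to 39 exactly when both halves of some pair {x, 39−x} with 9 ≤ x ≤ 39−x ≤ 30 are chosen — 11 such pairs.
The remaining 8 elements (those with no distinct partner in range) can never complete a 39-sum, so the worst case takes all of them and one from each pair: 8 + 11 = 19.
The 20th integer has to be the second member of some pair, so 19 + 1 = 20.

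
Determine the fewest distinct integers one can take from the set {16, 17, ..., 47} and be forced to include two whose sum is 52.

23

Two chosen integers sum to 52 exactly when both halves of some pair {x, 52−x} with 16 ≤ x ≤ 52−x ≤ 36 are chosen — 10 such pairs.
The remaining 12 elements (those with no distinct partner in range) can never complete a 52-sum, so the worst case takes all of them and one from each pair: 12 + 10 = 22.
The 23rd integer has to be the second member of some pair, so 22 + 1 = 23.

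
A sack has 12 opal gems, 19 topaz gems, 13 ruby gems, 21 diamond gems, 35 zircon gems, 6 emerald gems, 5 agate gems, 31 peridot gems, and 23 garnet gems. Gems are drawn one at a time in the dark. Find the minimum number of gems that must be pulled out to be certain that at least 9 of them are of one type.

An adversary could hand out at most 8 gems per type (emerald, agate run out sooner): 8 + 8 + 8 + 8 + 8 + 6 + 5 + 8 + 8 = 67 gems and still no type has 9.
By the pigeonhole principle, one more gem lands in a type already at 8, so 68 draws are enough and 67 are not.

68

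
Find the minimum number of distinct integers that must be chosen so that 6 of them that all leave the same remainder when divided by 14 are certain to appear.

71

By the pigeonhole principle, the 14 residue classes mod 14 are the pigeonholes.
With 70 integers one could put 5 in each residue class and have no class reach 6.
The 71st integer pushes some class to 6, so 14·5 + 1 = 71.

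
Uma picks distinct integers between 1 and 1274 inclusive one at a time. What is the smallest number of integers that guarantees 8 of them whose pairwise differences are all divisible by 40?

281

Integers whose pairwise differences are multiples of 40 are exactly those sharing a remainder mod 40. By the pigeonhole principle, the 40 residue classes mod 40 are the pigeonholes.
With 280 integers one could put 7 in each residue class and have no class reach 8.
The 281st integer pushes some class to 8, so 40·7 + 1 = 281.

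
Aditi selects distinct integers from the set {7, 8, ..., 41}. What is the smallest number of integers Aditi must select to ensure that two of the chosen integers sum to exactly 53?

21

A set avoiding the sum 53 can contain at most one of each pair {x, 53−x}, plus the 5 elements whose complement lies outside the range.
The integers 7, …, 26 (20 of them) are such a set: any two sum to at least 7+8 = 15 and at most 25+26 = 51 < 53.
By pigeonhole, any 21st integer completes one of the 15 pairs, so 21 choices force a sum of 53.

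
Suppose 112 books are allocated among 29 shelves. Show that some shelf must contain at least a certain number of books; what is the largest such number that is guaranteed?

Pigeonhole: the 29 shelves are the holes and the 112 books are the pigeons.
If every shelf held at most 3 books, the total would be at most 29 × 3 = 87, which is less than 112.
So some shelf holds at least ⌈112/29⌉ = 4 books.

4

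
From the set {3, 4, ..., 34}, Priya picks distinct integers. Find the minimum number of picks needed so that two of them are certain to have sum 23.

24

Two chosen integers sum to 23 exactly when both halves of some pair {x, 23−x} with 3 ≤ x ≤ 23−x ≤ 20 are chosen — 9 such pairs.
The remaining 14 elements (those with no distinct partner in range) can never complete a 23-sum, so the worst case takes all of them and one from each pair: 14 + 9 = 23.
The 24th integer has to be the second member of some pair, so 23 + 1 = 24.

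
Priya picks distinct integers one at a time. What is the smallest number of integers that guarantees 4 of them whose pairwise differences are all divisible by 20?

Integers whose pairwise differences are multiples of 20 are exactly those sharing a remainder mod 20. By pigeonhole, the 20 residue classes mod 20 are the pigeonholes.
With 60 integers one could put 3 in each residue class and have no class reach 4.
The 61st integer pushes some class to 4, so 20·3 + 1 = 61.

61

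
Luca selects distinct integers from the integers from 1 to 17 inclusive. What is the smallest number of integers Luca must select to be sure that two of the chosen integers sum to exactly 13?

12

Two chosen integers sum to 13 exactly when both halves of some pair {x, 13−x} with 1 ≤ x ≤ 13−x ≤ 12 are chosen — 6 such pairs.
The remaining 5 elements (those with no distinct partner in range) can never complete a 13-sum, so the worst case takes all of them and one from each pair: 5 + 6 = 11.
Pigeonhole: the 12th integer has to be the second member of some pair, so 11 + 1 = 12.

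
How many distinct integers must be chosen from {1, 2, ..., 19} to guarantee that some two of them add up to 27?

14

Group the elements by complementary pair {x, 27−x}: {8,19}, {9,18}, {10,17}, …, giving 6 two-element pairs and 7 integers whose partner 27−x falls outside [1,19].
Pigeonhole: treating each of those 13 groups as a pigeonhole, one can pick one integer per group — 13 integers — with no two summing to 27.
The 14th integer lands in an occupied pair, forcing a sum of 27.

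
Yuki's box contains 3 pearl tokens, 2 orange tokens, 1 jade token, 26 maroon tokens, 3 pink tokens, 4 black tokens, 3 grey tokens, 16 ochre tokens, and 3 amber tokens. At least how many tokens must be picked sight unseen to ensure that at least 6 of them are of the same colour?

30

Pigeonhole: put each drawn token into a box by colour. The largest draw with every box below 6 takes min(count, 5) from each colour; colours with fewer than 5 contribute all they have.
Σ min(cᵢ, 5) = 3 + 2 + 1 + 5 + 3 + 4 + 3 + 5 + 3 = 29.
Draw number 29 + 1 = 30 must push one box to 6.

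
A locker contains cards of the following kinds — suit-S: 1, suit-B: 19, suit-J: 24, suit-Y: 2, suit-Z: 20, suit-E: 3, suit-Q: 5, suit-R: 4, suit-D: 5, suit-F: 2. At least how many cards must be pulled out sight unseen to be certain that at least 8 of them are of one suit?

Put each drawn card into a box by suit. The largest draw with every box below 8 takes min(count, 7) from each suit; suits with fewer than 7 contribute all they have.
Σ min(cᵢ, 7) = 1 + 7 + 7 + 2 + 7 + 3 + 5 + 4 + 5 + 2 = 43.
Draw number 43 + 1 = 44 must push one box to 8.

44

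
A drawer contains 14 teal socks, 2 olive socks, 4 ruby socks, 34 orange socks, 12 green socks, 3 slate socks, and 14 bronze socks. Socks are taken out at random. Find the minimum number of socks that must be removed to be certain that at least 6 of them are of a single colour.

30

An adversary could hand out at most 5 socks per colour (olive, ruby, slate run out sooner): 5 + 2 + 4 + 5 + 5 + 3 + 5 = 29 socks and still no colour has 6.
Pigeonhole: one more sock lands in a colour already at 5, so 30 draws are enough and 29 are not.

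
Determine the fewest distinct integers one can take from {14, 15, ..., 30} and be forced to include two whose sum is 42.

Two chosen integers sum to 42 exactly when both halves of some pair {x, 42−x} with 14 ≤ x ≤ 42−x ≤ 28 are chosen — 7 such pairs.
The remaining 3 elements (those with no distinct partner in range) can never complete a 42-sum, so the worst case takes all of them and one from each pair: 3 + 7 = 10.
By the pigeonhole principle, the 11th integer has to be the second member of some pair, so 10 + 1 = 11.

11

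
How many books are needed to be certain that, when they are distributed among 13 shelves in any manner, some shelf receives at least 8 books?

With 91 books one could put exactly 7 in each of the 13 shelves, and no shelf would reach 8.
One more book must land in a shelf that already has 7, giving it 8.
So 13 × 7 + 1 = 92 books are required.

92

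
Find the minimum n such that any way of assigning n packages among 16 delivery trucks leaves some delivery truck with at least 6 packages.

81

With 80 packages one could put exactly 5 in each of the 16 delivery trucks, and no delivery truck would reach 6.
Pigeonhole: one more package must land in a delivery truck that already has 5, giving it 6.
So 16 × 5 + 1 = 81 packages are required.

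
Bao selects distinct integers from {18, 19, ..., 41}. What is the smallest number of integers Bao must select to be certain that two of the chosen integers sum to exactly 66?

A set avoiding the sum 66 can contain at most one of each pair {x, 66−x}, plus the 8 elements whose complement lies outside the range or equal to its own complement.
The integers 18, …, 33 (16 of them) are such a set: any two sum to at least 18+19 = 37 and at most 32+33 = 65 < 66.
By pigeonhole, any 17th integer completes one of the 8 pairs, so 17 choices force a sum of 66.

17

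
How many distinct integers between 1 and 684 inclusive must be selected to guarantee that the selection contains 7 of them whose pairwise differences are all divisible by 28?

169

Integers whose pairwise differences are multiples of 28 are exactly those sharing a remainder mod 28. The 28 residue classes mod 28 are the pigeonholes.
With 168 integers one could put 6 in each residue class and have no class reach 7.
The 169th integer pushes some class to 7, so 28·6 + 1 = 169.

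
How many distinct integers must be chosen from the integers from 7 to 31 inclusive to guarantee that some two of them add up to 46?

18

Two chosen integers sum to 46 exactly when both halves of some pair {x, 46−x} with 15 ≤ x ≤ 46−x ≤ 31 are chosen — 8 such pairs.
The remaining 9 elements (those with no distinct partner in range) can never complete a 46-sum, so the worst case takes all of them and one from each pair: 9 + 8 = 17.
By pigeonhole, the 18th integer has to be the second member of some pair, so 17 + 1 = 18.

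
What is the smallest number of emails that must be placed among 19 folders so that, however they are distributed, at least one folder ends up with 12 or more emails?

210

With 209 emails one could put exactly 11 in each of the 19 folders, and no folder would reach 12.
By pigeonhole, one more email must land in a folder that already has 11, giving it 12.
So 19 × 11 + 1 = 210 emails are required.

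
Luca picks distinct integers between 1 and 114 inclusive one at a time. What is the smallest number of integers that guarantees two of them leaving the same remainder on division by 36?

By the pigeonhole principle, the 36 residue classes mod 36 are the pigeonholes.
With 36 integers one could put 1 in each residue class and have no class reach 2.
The 37th integer pushes some class to 2, so 36·1 + 1 = 37.

37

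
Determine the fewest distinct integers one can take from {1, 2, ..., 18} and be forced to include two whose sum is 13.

13

Group the elements by complementary pair {x, 13−x}: {1,12}, {2,11}, {3,10}, …, giving 6 two-element pairs and 6 integers whose partner 13−x falls outside [1,18].
Treating each of those 12 groups as a pigeonhole, one can pick one integer per group — 12 integers — with no two summing to 13.
The 13th integer lands in an occupied pair, forcing a sum of 13.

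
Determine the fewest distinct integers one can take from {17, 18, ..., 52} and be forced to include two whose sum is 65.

21

A set avoiding the sum 65 can contain at most one of each pair {x, 65−x}, plus the 4 elements whose complement lies outside the range.
The integers 33, …, 52 (20 of them) are such a set: any two sum to at least 33+34 = 67 > 65.
Any 21st integer completes one of the 16 pairs, so 21 choices force a sum of 65.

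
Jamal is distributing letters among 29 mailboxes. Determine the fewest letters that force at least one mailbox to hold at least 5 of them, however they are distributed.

117

With 116 letters one could put exactly 4 in each of the 29 mailboxes, and no mailbox would reach 5.
One more letter must land in a mailbox that already has 4, giving it 5.
So 29 × 4 + 1 = 117 letters are required.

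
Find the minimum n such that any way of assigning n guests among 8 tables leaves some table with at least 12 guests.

89

With 88 guests one could put exactly 11 in each of the 8 tables, and no table would reach 12.
One more guest must land in a table that already has 11, giving it 12.
So 8 × 11 + 1 = 89 guests are required.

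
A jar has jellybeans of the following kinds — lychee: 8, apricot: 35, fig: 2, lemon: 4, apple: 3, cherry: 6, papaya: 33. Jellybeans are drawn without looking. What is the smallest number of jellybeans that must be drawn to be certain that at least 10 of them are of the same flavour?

42

By pigeonhole, the 7 flavours are the holes; the jellybeans drawn are the pigeons.
To avoid 10 of any one flavour, the worst case takes at most 9 of each flavour, or every jellybean of a flavour that has fewer than 9.
That gives 8 + 9 + 2 + 4 + 3 + 6 + 9 = 41 jellybeans with no flavour reaching 10.
The next jellybean forces some flavour to 10, so 41 + 1 = 42.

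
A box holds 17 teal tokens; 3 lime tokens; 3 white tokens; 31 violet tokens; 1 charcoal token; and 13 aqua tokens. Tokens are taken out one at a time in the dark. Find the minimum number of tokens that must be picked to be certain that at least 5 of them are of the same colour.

20

By the pigeonhole principle, put each drawn token into a box by colour. The largest draw with every box below 5 takes min(count, 4) from each colour; colours with fewer than 4 contribute all they have.
Σ min(cᵢ, 4) = 4 + 3 + 3 + 4 + 1 + 4 = 19.
Draw number 19 + 1 = 20 must push one box to 5.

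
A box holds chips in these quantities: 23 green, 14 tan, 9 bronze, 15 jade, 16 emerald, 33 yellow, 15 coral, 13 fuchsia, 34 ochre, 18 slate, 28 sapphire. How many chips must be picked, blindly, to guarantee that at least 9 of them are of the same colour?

89

The 11 colours are the holes; the chips drawn are the pigeons.
To avoid 9 of any one colour, the worst case takes at most 8 of each colour.
That gives 8 + 8 + 8 + 8 + 8 + 8 + 8 + 8 + 8 + 8 + 8 = 88 chips with no colour reaching 9.
The next chip forces some colour to 9, so 88 + 1 = 89.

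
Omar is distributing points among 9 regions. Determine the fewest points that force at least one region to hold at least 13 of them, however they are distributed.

109

With 108 points one could put exactly 12 in each of the 9 regions, and no region would reach 13.
One more point must land in a region that already has 12, giving it 13.
So 9 × 12 + 1 = 109 points are required.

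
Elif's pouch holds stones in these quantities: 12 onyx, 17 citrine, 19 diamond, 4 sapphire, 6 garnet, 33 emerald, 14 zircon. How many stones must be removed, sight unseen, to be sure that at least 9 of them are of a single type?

51

Put each drawn stone into a box by type. The largest draw with every box below 9 takes min(count, 8) from each type; types with fewer than 8 contribute all they have.
Σ min(cᵢ, 8) = 8 + 8 + 8 + 4 + 6 + 8 + 8 = 50.
Draw number 50 + 1 = 51 must push one box to 9.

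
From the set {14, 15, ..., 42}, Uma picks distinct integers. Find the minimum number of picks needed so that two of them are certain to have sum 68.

A set avoiding the sum 68 can contain at most one of each pair {x, 68−x}, plus the 13 elements whose complement lies outside the range or equal to its own complement.
The integers 14, …, 34 (21 of them) are such a set: any two sum to at least 14+15 = 29 and at most 33+34 = 67 < 68.
Any 22nd integer completes one of the 8 pairs, so 22 choices force a sum of 68.

22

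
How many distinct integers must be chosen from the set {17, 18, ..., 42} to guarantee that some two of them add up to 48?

20

A set avoiding the sum 48 can contain at most one of each pair {x, 48−x}, plus the 12 elements whose complement lies outside the range or equal to its own complement.
The integers 24, …, 42 (19 of them) are such a set: any two sum to at least 24+25 = 49 > 48.
Pigeonhole: any 20th integer completes one of the 7 pairs, so 20 choices force a sum of 48.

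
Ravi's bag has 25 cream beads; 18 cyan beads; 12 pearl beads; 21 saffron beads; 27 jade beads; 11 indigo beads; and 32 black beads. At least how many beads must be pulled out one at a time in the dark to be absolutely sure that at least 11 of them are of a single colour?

71

An adversary could hand out at most 10 beads per colour: 10 + 10 + 10 + 10 + 10 + 10 + 10 = 70 beads and still no colour has 11.
One more bead lands in a colour already at 10, so 71 draws are enough and 70 are not.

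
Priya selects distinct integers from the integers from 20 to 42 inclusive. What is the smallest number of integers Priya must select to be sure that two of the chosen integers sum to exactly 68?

A set avoiding the sum 68 can contain at most one of each pair {x, 68−x}, plus the 7 elements whose complement lies outside the range or equal to its own complement.
The integers 20, …, 34 (15 of them) are such a set: any two sum to at least 20+21 = 41 and at most 33+34 = 67 < 68.
Any 16th integer completes one of the 8 pairs, so 16 choices force a sum of 68.

16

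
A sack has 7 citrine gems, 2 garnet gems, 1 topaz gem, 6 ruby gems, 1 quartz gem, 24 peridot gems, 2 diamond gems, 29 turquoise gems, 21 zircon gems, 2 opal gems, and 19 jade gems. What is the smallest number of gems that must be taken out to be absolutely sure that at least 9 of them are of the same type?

54

The 11 types are the holes; the gems drawn are the pigeons.
To avoid 9 of any one type, the worst case takes at most 8 of each type, or every gem of a type that has fewer than 8.
That gives 7 + 2 + 1 + 6 + 1 + 8 + 2 + 8 + 8 + 2 + 8 = 53 gems with no type reaching 9.
The next gem forces some type to 9, so 53 + 1 = 54.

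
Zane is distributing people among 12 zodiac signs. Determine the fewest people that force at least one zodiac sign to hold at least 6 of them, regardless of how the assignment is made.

61

With 60 people one could put exactly 5 in each of the 12 zodiac signs, and no zodiac sign would reach 6.
By the pigeonhole principle, one more person must land in a zodiac sign that already has 5, giving it 6.
So 12 × 5 + 1 = 61 people are required.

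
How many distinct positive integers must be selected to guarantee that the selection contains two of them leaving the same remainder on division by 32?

33

The 32 residue classes mod 32 are the pigeonholes.
With 32 integers one could put 1 in each residue class and have no class reach 2.
The 33rd integer pushes some class to 2, so 32·1 + 1 = 33.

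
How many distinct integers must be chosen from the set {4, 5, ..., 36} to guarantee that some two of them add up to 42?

Group the elements by complementary pair {x, 42−x}: {6,36}, {7,35}, {8,34}, …, giving 15 two-element pairs; the single value 21 (it cannot pair with itself since the integers are distinct); and 2 integers whose partner 42−x falls outside [4,36].
By the pigeonhole principle, treating each of those 18 groups as a pigeonhole, one can pick one integer per group — 18 integers — with no two summing to 42.
The 19th integer lands in an occupied pair, forcing a sum of 42.

19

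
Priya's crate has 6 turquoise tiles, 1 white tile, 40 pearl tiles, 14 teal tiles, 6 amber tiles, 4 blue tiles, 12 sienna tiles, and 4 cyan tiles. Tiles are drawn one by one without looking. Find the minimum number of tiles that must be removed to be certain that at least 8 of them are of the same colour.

43

By pigeonhole, the 8 colours are the holes; the tiles drawn are the pigeons.
To avoid 8 of any one colour, the worst case takes at most 7 of each colour, or every tile of a colour that has fewer than 7.
That gives 6 + 1 + 7 + 7 + 6 + 4 + 7 + 4 = 42 tiles with no colour reaching 8.
The next tile forces some colour to 8, so 42 + 1 = 43.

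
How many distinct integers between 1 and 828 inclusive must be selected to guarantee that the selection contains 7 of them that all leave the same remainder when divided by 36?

By pigeonhole, the 36 residue classes mod 36 are the pigeonholes.
With 216 integers one could put 6 in each residue class and have no class reach 7.
The 217th integer pushes some class to 7, so 36·6 + 1 = 217.

217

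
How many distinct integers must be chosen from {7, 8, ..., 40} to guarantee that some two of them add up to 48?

Two chosen integers sum to 48 exactly when both halves of some pair {x, 48−x} with 8 ≤ x ≤ 48−x ≤ 40 are chosen — 16 such pairs.
The remaining 2 elements (those with no distinct partner in range) can never complete a 48-sum, so the worst case takes all of them and one from each pair: 2 + 16 = 18.
Pigeonhole: the 19th integer has to be the second member of some pair, so 18 + 1 = 19.

19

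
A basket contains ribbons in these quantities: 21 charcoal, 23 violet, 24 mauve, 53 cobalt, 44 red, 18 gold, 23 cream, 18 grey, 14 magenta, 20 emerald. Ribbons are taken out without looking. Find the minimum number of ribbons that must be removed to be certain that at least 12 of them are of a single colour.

111

By pigeonhole, the 10 colours are the holes; the ribbons drawn are the pigeons.
To avoid 12 of any one colour, the worst case takes at most 11 of each colour.
That gives 11 + 11 + 11 + 11 + 11 + 11 + 11 + 11 + 11 + 11 = 110 ribbons with no colour reaching 12.
The next ribbon forces some colour to 12, so 110 + 1 = 111.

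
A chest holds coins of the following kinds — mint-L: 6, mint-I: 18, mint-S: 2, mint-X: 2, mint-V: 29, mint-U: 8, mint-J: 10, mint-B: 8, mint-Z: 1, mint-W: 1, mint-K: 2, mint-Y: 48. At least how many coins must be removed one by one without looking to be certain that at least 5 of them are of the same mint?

Put each drawn coin into a box by mint. The largest draw with every box below 5 takes min(count, 4) from each mint; mints with fewer than 4 contribute all they have.
Σ min(cᵢ, 4) = 4 + 4 + 2 + 2 + 4 + 4 + 4 + 4 + 1 + 1 + 2 + 4 = 36.
Draw number 36 + 1 = 37 must push one box to 5.

37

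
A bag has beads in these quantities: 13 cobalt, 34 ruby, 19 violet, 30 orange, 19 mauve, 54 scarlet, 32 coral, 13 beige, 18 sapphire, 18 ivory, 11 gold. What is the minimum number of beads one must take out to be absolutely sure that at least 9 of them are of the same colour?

89

By the pigeonhole principle, the 11 colours are the holes; the beads drawn are the pigeons.
To avoid 9 of any one colour, the worst case takes at most 8 of each colour.
That gives 8 + 8 + 8 + 8 + 8 + 8 + 8 + 8 + 8 + 8 + 8 = 88 beads with no colour reaching 9.
The next bead forces some colour to 9, so 88 + 1 = 89.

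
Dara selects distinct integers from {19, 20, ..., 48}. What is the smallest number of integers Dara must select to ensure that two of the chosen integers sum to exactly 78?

Two chosen integers sum to 78 exactly when both halves of some pair {x, 78−x} with 30 ≤ x ≤ 78−x ≤ 48 are chosen — 9 such pairs.
The remaining 12 elements (those with no distinct partner in range) can never complete a 78-sum, so the worst case takes all of them and one from each pair: 12 + 9 = 21.
By the pigeonhole principle, the 22nd integer has to be the second member of some pair, so 21 + 1 = 22.

22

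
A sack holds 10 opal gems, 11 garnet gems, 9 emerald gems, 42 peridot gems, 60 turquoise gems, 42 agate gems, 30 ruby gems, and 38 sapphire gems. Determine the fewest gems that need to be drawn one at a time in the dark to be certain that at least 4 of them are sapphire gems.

In the worst case for collecting sapphire gems, every non-sapphire gem comes out first.
There are 10 + 11 + 9 + 42 + 60 + 42 + 30 = 204 non-sapphire gems altogether.
After those, each further gem must be sapphire, so 204 + 4 = 208 draws guarantee 4 sapphire gems.

208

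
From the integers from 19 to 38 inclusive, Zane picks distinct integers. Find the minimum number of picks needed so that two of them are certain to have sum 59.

12

A set avoiding the sum 59 can contain at most one of each pair {x, 59−x}, plus the 2 elements whose complement lies outside the range.
The integers 19, …, 29 (11 of them) are such a set: any two sum to at least 19+20 = 39 and at most 28+29 = 57 < 59.
Any 12th integer completes one of the 9 pairs, so 12 choices force a sum of 59.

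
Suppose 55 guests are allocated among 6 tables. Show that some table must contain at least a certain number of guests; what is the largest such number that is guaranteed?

10

By pigeonhole, the 6 tables are the holes and the 55 guests are the pigeons.
If every table held at most 9 guests, the total would be at most 6 × 9 = 54, which is less than 55.
So some table holds at least ⌈55/6⌉ = 10 guests.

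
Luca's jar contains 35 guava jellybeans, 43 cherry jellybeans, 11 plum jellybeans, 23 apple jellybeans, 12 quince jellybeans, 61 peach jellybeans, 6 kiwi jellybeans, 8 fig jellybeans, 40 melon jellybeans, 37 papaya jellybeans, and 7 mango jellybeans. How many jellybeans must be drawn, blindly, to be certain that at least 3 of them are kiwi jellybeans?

280

In the worst case for collecting kiwi jellybeans, every non-kiwi jellybean comes out first.
There are 35 + 43 + 11 + 23 + 12 + 61 + 8 + 40 + 37 + 7 = 277 non-kiwi jellybeans altogether.
After those, each further jellybean must be kiwi, so 277 + 3 = 280 draws guarantee 3 kiwi jellybeans.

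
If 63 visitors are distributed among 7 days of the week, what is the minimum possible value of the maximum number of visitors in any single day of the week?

9

The 7 days of the week are the holes and the 63 visitors are the pigeons.
If every day of the week held at most 8 visitors, the total would be at most 7 × 8 = 56, which is less than 63.
So some day of the week holds at least ⌈63/7⌉ = 9 visitors.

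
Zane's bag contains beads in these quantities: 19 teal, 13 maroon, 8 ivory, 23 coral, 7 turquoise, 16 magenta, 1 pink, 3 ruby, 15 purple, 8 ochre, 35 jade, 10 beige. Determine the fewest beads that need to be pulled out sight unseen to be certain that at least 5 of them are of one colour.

An adversary could hand out at most 4 beads per colour (pink, ruby run out sooner): 4 + 4 + 4 + 4 + 4 + 4 + 1 + 3 + 4 + 4 + 4 + 4 = 44 beads and still no colour has 5.
One more bead lands in a colour already at 4, so 45 draws are enough and 44 are not.

45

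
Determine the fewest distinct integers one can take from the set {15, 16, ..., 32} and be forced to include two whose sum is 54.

14

Two chosen integers sum to 54 exactly when both halves of some pair {x, 54−x} with 22 ≤ x ≤ 54−x ≤ 32 are chosen — 5 such pairs.
The remaining 8 elements (those with no distinct partner in range) can never complete a 54-sum, so the worst case takes all of them and one from each pair: 8 + 5 = 13.
By pigeonhole, the 14th integer has to be the second member of some pair, so 13 + 1 = 14.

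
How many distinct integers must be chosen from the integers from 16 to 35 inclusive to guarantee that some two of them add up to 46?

14

Two chosen integers sum to 46 exactly when both halves of some pair {x, 46−x} with 16 ≤ x ≤ 46−x ≤ 30 are chosen — 7 such pairs.
The remaining 6 elements (those with no distinct partner in range) can never complete a 46-sum, so the worst case takes all of them and one from each pair: 6 + 7 = 13.
The 14th integer has to be the second member of some pair, so 13 + 1 = 14.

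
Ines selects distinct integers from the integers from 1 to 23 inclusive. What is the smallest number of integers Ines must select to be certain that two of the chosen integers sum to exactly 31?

16

A set avoiding the sum 31 can contain at most one of each pair {x, 31−x}, plus the 7 elements whose complement lies outside the range.
The integers 1, …, 15 (15 of them) are such a set: any two sum to at least 1+2 = 3 and at most 14+15 = 29 < 31.
Any 16th integer completes one of the 8 pairs, so 16 choices force a sum of 31.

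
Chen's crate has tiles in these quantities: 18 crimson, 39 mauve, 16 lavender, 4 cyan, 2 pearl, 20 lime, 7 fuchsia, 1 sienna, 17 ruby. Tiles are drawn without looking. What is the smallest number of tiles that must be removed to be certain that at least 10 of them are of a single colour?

60

An adversary could hand out at most 9 tiles per colour (4 colours run out sooner): 9 + 9 + 9 + 4 + 2 + 9 + 7 + 1 + 9 = 59 tiles and still no colour has 10.
By the pigeonhole principle, one more tile lands in a colour already at 9, so 60 draws are enough and 59 are not.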